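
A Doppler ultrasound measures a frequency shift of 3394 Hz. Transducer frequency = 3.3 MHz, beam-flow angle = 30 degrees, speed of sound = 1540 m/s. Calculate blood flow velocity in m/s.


v = fd * c / (2 * f0 * cos(theta))
v = 3394 * 1540 / (2 * 3.3000e+06 * cos(30))
v = 0.9144 m/s


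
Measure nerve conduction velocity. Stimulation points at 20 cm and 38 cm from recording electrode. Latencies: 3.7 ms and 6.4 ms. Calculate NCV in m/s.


Distance = (38 - 20) / 100 = 0.18 m
dt = (6.4 - 3.7) / 1000 = 0.0027 s
NCV = dist / dt = 66.67 m/s


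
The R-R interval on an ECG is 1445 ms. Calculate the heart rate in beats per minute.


HR = 60 / RR_interval(s)
RR = 1445 ms = 1.445 s
HR = 60 / 1.445 = 41.52 bpm


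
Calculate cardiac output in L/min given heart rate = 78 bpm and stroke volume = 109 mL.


CO = HR * SV
CO = 78 * 109 / 1000
CO = 8.502 L/min


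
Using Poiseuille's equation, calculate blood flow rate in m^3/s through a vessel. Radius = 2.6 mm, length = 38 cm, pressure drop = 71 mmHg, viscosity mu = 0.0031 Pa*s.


Q = pi*r^4*dP / (8*mu*L)
r = 0.0026 m, L = 0.38 m
dP = 71 mmHg = 9465.862 Pa
Q = 1.4420e-04 m^3/s


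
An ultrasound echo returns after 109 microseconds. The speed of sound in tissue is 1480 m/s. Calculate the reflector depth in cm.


depth = c * t / 2
t = 109 us = 1.0900e-04 s
depth = 1480 * 1.0900e-04 / 2
depth = 0.08066 m = 8.066 cm


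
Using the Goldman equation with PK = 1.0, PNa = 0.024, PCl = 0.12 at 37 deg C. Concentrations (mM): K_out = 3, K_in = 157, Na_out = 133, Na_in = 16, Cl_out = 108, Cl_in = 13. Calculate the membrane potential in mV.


Vm = (RT/F)*ln((PK*Ko + PNa*Nao + PCl*Cli)/(PK*Ki + PNa*Nai + PCl*Clo))
Numer = 7.752, Denom = 170.344
Vm = -82.58 mV


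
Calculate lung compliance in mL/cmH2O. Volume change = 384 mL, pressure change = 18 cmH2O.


C = dV / dP
C = 384 / 18
C = 21.33 mL/cmH2O


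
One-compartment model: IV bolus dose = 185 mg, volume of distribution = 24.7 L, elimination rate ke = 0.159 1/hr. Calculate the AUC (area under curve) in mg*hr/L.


C0 = Dose/Vd = 185/24.7 = 7.48988 mg/L
AUC = C0/ke = 7.48988/0.159
AUC = 47.11 mg*hr/L


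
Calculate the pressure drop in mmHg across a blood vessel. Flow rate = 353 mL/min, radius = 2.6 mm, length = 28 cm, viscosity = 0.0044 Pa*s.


dP = 8*mu*L*Q / (pi*r^4)
Q = 353 mL/min = 5.88333e-06 m^3/s
dP = 403.906 Pa = 403.906 / 133.322 mmHg = 3.03 mmHg


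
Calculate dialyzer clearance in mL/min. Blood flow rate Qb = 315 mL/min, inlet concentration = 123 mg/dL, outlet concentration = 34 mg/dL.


K = Qb * (Cb_in - Cb_out) / Cb_in
K = 315 * (123 - 34) / 123
K = 227.9 mL/min


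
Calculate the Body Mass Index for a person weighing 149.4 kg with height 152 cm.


BMI = weight / height^2
height = 152 cm = 1.52 m
BMI = 149.4 / 1.52^2
BMI = 64.66 kg/m^2


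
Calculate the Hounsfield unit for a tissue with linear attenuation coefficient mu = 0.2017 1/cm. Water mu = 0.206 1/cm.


HU = ((mu_tissue - mu_water) / mu_water) * 1000
HU = ((0.2017 - 0.206) / 0.206) * 1000
HU = -20.87


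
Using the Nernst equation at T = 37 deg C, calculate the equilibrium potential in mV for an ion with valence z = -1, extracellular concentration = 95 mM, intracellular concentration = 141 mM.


E = (RT/(zF)) * ln(C_out/C_in)
T = 37 + 273.15 = 310.15 K
E = (8.314 * 310.15 / (-1 * 96485)) * ln(95/141)
E = 10.55 mV


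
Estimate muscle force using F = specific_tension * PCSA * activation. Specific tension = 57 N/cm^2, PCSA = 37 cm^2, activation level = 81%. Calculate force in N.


F = sigma * PCSA * activation
F = 57 * 37 * 0.81
F = 1708 N


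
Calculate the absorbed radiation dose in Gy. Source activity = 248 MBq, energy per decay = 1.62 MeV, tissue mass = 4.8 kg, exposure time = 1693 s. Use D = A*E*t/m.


A = 248 MBq = 2.4800e+08 Bq
E = 1.62 MeV = 2.59524e-13 J
D = A*E*t/m = 2.4800e+08*2.59524e-13*1693/4.8
D = 0.0227 Gy


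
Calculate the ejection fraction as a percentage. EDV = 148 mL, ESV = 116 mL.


SV = EDV - ESV = 148 - 116 = 32 mL
EF = SV/EDV * 100 = 32/148 * 100
EF = 21.62%


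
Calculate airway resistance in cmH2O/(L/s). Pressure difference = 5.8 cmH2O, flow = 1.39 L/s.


R = dP / flow
R = 5.8 / 1.39
R = 4.173 cmH2O/(L/s)


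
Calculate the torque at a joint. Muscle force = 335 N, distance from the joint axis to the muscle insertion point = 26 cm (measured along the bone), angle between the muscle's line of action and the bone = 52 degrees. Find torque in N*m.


Torque = F * d * sin(theta)   (moment arm = d*sin(theta))
d = 26 cm = 0.26 m
Torque = 335 * 0.26 * sin(52)
Torque = 68.64 N*m


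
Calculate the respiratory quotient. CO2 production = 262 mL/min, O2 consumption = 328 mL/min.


RQ = VCO2 / VO2
RQ = 262 / 328
RQ = 0.7988


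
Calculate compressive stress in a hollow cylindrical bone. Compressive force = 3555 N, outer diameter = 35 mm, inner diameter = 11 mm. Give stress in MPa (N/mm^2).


A = pi*(r_o^2 - r_i^2)
r_o = 17.5 mm, r_i = 5.5 mm
A = 867.08 mm^2
sigma = F/A = 3555 / 867.08
sigma = 4.1 MPa


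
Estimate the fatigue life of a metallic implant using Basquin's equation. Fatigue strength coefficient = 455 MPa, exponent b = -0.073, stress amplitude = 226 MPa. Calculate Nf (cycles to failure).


sigma_a = sigma_f' * (2Nf)^b
2Nf = (sigma_a/sigma_f')^(1/b)
2Nf = (226/455)^(1/-0.073)
2Nf = 14556.408
Nf = 7278


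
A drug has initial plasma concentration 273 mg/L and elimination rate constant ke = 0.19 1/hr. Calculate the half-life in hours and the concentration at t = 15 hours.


t_half = ln(2) / ke = 0.693147 / 0.19 = 3.648 hr
C(t) = C0 * exp(-ke*t) = 273 * exp(-0.19*15)
C(15) = 15.79 mg/L


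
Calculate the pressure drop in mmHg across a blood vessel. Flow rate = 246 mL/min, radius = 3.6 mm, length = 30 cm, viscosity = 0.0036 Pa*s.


dP = 8*mu*L*Q / (pi*r^4)
Q = 246 mL/min = 4.1e-06 m^3/s
dP = 67.1333 Pa = 67.1333 / 133.322 mmHg = 0.5035 mmHg


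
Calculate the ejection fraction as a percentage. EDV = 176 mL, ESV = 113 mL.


SV = EDV - ESV = 176 - 113 = 63 mL
EF = SV/EDV * 100 = 63/176 * 100
EF = 35.8%


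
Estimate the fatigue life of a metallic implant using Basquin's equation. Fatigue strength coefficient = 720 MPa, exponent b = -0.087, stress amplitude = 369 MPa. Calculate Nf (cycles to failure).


sigma_a = sigma_f' * (2Nf)^b
2Nf = (sigma_a/sigma_f')^(1/b)
2Nf = (369/720)^(1/-0.087)
2Nf = 2171.9612
Nf = 1086


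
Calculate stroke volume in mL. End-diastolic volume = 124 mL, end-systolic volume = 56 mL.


SV = EDV - ESV
SV = 124 - 56
SV = 68 mL


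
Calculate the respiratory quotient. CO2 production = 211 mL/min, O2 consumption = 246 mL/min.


RQ = VCO2 / VO2
RQ = 211 / 246
RQ = 0.8577


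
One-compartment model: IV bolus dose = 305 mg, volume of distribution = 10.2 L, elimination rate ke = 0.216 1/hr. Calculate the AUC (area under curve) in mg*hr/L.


C0 = Dose/Vd = 305/10.2 = 29.902 mg/L
AUC = C0/ke = 29.902/0.216
AUC = 138.4 mg*hr/L


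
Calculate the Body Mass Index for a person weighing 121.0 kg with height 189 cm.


BMI = weight / height^2
height = 189 cm = 1.89 m
BMI = 121.0 / 1.89^2
BMI = 33.87 kg/m^2


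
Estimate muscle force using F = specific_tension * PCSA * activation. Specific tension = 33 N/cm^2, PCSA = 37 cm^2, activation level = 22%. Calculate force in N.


F = sigma * PCSA * activation
F = 33 * 37 * 0.22
F = 268.6 N


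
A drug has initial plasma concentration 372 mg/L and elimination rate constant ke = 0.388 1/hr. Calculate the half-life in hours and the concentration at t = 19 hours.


t_half = ln(2) / ke = 0.693147 / 0.388 = 1.786 hr
C(t) = C0 * exp(-ke*t) = 372 * exp(-0.388*19)
C(19) = 0.2338 mg/L


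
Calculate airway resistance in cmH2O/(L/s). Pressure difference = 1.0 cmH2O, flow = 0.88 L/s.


R = dP / flow
R = 1.0 / 0.88
R = 1.136 cmH2O/(L/s)


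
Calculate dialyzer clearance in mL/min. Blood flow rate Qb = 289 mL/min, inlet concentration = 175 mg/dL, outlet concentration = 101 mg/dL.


K = Qb * (Cb_in - Cb_out) / Cb_in
K = 289 * (175 - 101) / 175
K = 122.2 mL/min


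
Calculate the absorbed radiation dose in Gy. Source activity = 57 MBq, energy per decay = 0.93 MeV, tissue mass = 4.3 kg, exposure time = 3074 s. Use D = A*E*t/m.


A = 57 MBq = 5.7000e+07 Bq
E = 0.93 MeV = 1.48986e-13 J
D = A*E*t/m = 5.7000e+07*1.48986e-13*3074/4.3
D = 0.006071 Gy


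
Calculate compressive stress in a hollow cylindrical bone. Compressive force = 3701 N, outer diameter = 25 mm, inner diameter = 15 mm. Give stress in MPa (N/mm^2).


A = pi*(r_o^2 - r_i^2)
r_o = 12.5 mm, r_i = 7.5 mm
A = 314.159 mm^2
sigma = F/A = 3701 / 314.159
sigma = 11.78 MPa


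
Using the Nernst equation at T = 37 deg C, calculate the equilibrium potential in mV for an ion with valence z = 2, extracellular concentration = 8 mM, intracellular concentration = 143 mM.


E = (RT/(zF)) * ln(C_out/C_in)
T = 37 + 273.15 = 310.15 K
E = (8.314 * 310.15 / (2 * 96485)) * ln(8/143)
E = -38.53 mV


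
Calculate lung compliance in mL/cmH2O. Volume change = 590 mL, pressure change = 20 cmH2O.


C = dV / dP
C = 590 / 20
C = 29.5 mL/cmH2O


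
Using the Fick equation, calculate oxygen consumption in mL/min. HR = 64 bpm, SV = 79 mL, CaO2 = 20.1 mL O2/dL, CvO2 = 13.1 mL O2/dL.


CO = HR*SV = 64*79/1000 = 5.056 L/min
a-v O2 diff = 20.1 - 13.1 = 7 mL/dL
VO2 = CO * (CaO2-CvO2) * 10 dL/L
VO2 = 5.056 * 7 * 10
VO2 = 353.9 mL/min


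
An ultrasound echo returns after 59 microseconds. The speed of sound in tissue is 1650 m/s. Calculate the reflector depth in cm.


depth = c * t / 2
t = 59 us = 5.9000e-05 s
depth = 1650 * 5.9000e-05 / 2
depth = 0.048675 m = 4.8675 cm


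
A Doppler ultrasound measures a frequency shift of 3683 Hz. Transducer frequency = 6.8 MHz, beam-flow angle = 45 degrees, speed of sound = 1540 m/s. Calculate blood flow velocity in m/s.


v = fd * c / (2 * f0 * cos(theta))
v = 3683 * 1540 / (2 * 6.8000e+06 * cos(45))
v = 0.5898 m/s


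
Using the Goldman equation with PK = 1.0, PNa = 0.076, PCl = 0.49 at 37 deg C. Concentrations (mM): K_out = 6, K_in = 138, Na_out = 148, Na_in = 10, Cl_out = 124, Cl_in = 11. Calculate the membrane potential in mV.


Vm = (RT/F)*ln((PK*Ko + PNa*Nao + PCl*Cli)/(PK*Ki + PNa*Nai + PCl*Clo))
Numer = 22.638, Denom = 199.52
Vm = -58.16 mV


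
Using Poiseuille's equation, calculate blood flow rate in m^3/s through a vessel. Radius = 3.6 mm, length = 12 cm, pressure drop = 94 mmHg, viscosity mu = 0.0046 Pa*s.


Q = pi*r^4*dP / (8*mu*L)
r = 0.0036 m, L = 0.12 m
dP = 94 mmHg = 12532.268 Pa
Q = 0.001497 m^3/s


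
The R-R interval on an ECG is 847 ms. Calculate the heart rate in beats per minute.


HR = 60 / RR_interval(s)
RR = 847 ms = 0.847 s
HR = 60 / 0.847 = 70.84 bpm


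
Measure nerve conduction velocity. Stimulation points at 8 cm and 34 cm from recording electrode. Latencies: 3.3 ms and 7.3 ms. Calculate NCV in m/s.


Distance = (34 - 8) / 100 = 0.26 m
dt = (7.3 - 3.3) / 1000 = 0.004 s
NCV = dist / dt = 65 m/s


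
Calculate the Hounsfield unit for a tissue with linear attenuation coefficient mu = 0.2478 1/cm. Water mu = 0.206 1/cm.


HU = ((mu_tissue - mu_water) / mu_water) * 1000
HU = ((0.2478 - 0.206) / 0.206) * 1000
HU = 202.9


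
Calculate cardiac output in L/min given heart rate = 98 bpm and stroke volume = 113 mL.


CO = HR * SV
CO = 98 * 113 / 1000
CO = 11.07 L/min


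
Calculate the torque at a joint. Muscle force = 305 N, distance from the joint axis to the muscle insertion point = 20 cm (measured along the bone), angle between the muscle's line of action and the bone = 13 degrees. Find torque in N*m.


Torque = F * d * sin(theta)   (moment arm = d*sin(theta))
d = 20 cm = 0.2 m
Torque = 305 * 0.2 * sin(13)
Torque = 13.72 N*m


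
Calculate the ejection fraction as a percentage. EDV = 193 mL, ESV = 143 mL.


SV = EDV - ESV = 193 - 143 = 50 mL
EF = SV/EDV * 100 = 50/193 * 100
EF = 25.91%


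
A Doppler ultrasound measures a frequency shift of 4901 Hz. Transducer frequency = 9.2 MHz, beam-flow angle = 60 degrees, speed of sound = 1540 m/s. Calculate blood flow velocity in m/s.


v = fd * c / (2 * f0 * cos(theta))
v = 4901 * 1540 / (2 * 9.2000e+06 * cos(60))
v = 0.8204 m/s


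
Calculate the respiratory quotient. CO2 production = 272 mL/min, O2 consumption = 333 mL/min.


RQ = VCO2 / VO2
RQ = 272 / 333
RQ = 0.8168


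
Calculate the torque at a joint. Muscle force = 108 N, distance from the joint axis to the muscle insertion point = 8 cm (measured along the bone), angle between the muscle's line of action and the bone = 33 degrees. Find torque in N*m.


Torque = F * d * sin(theta)   (moment arm = d*sin(theta))
d = 8 cm = 0.08 m
Torque = 108 * 0.08 * sin(33)
Torque = 4.706 N*m


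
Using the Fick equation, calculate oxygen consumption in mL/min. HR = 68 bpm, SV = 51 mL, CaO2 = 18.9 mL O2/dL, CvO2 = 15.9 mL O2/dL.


CO = HR*SV = 68*51/1000 = 3.468 L/min
a-v O2 diff = 18.9 - 15.9 = 3 mL/dL
VO2 = CO * (CaO2-CvO2) * 10 dL/L
VO2 = 3.468 * 3 * 10
VO2 = 104 mL/min


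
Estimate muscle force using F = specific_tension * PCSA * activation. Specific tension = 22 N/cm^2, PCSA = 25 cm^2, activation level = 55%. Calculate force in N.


F = sigma * PCSA * activation
F = 22 * 25 * 0.55
F = 302.5 N


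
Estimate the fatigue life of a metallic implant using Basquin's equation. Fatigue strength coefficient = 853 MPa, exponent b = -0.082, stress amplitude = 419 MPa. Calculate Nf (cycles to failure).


sigma_a = sigma_f' * (2Nf)^b
2Nf = (sigma_a/sigma_f')^(1/b)
2Nf = (419/853)^(1/-0.082)
2Nf = 5821.8509
Nf = 2911


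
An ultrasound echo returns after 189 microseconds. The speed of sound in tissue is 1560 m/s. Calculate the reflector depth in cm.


depth = c * t / 2
t = 189 us = 1.8900e-04 s
depth = 1560 * 1.8900e-04 / 2
depth = 0.14742 m = 14.742 cm


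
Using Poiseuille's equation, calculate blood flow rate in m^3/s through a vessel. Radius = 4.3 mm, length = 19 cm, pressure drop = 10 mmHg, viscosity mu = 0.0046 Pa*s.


Q = pi*r^4*dP / (8*mu*L)
r = 0.0043 m, L = 0.19 m
dP = 10 mmHg = 1333.22 Pa
Q = 2.0480e-04 m^3/s


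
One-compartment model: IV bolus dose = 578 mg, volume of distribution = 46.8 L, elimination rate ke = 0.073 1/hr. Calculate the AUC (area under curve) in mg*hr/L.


C0 = Dose/Vd = 578/46.8 = 12.3504 mg/L
AUC = C0/ke = 12.3504/0.073
AUC = 169.2 mg*hr/L


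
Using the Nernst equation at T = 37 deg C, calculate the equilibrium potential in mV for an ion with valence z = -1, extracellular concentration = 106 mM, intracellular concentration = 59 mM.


E = (RT/(zF)) * ln(C_out/C_in)
T = 37 + 273.15 = 310.15 K
E = (8.314 * 310.15 / (-1 * 96485)) * ln(106/59)
E = -15.66 mV


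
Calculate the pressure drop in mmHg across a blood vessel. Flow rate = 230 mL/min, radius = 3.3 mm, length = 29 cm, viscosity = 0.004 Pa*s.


dP = 8*mu*L*Q / (pi*r^4)
Q = 230 mL/min = 3.83333e-06 m^3/s
dP = 95.4814 Pa = 95.4814 / 133.322 mmHg = 0.7162 mmHg


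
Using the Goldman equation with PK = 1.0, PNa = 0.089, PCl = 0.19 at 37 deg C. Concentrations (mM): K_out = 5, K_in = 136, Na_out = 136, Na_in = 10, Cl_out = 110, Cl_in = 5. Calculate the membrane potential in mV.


Vm = (RT/F)*ln((PK*Ko + PNa*Nao + PCl*Cli)/(PK*Ki + PNa*Nai + PCl*Clo))
Numer = 18.054, Denom = 157.79
Vm = -57.94 mV


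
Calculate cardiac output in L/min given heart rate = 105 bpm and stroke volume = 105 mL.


CO = HR * SV
CO = 105 * 105 / 1000
CO = 11.03 L/min


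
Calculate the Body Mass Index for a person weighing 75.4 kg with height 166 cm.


BMI = weight / height^2
height = 166 cm = 1.66 m
BMI = 75.4 / 1.66^2
BMI = 27.36 kg/m^2


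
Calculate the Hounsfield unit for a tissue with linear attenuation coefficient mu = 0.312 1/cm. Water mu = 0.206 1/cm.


HU = ((mu_tissue - mu_water) / mu_water) * 1000
HU = ((0.312 - 0.206) / 0.206) * 1000
HU = 514.6


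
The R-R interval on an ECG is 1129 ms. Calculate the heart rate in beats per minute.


HR = 60 / RR_interval(s)
RR = 1129 ms = 1.129 s
HR = 60 / 1.129 = 53.14 bpm


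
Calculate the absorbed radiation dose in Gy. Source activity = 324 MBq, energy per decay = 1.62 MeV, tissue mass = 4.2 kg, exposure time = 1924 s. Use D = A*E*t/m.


A = 324 MBq = 3.2400e+08 Bq
E = 1.62 MeV = 2.59524e-13 J
D = A*E*t/m = 3.2400e+08*2.59524e-13*1924/4.2
D = 0.03852 Gy


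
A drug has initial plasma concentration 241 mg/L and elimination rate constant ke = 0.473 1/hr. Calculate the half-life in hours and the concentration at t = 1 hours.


t_half = ln(2) / ke = 0.693147 / 0.473 = 1.465 hr
C(t) = C0 * exp(-ke*t) = 241 * exp(-0.473*1)
C(1) = 150.2 mg/L


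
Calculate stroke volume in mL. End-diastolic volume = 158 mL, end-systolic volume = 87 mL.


SV = EDV - ESV
SV = 158 - 87
SV = 71 mL


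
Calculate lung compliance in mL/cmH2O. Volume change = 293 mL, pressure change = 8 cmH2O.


C = dV / dP
C = 293 / 8
C = 36.62 mL/cmH2O


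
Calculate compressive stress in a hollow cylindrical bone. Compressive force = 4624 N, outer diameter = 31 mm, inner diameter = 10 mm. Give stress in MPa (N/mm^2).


A = pi*(r_o^2 - r_i^2)
r_o = 15.5 mm, r_i = 5 mm
A = 676.228 mm^2
sigma = F/A = 4624 / 676.228
sigma = 6.838 MPa


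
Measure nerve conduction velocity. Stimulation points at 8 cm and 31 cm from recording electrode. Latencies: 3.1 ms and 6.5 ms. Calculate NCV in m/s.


Distance = (31 - 8) / 100 = 0.23 m
dt = (6.5 - 3.1) / 1000 = 0.0034 s
NCV = dist / dt = 67.65 m/s


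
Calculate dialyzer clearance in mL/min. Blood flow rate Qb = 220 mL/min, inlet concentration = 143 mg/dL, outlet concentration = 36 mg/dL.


K = Qb * (Cb_in - Cb_out) / Cb_in
K = 220 * (143 - 36) / 143
K = 164.6 mL/min


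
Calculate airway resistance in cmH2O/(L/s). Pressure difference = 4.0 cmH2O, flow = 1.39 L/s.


R = dP / flow
R = 4.0 / 1.39
R = 2.878 cmH2O/(L/s)


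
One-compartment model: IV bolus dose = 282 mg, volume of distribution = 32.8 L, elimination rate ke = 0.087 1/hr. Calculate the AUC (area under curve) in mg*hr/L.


C0 = Dose/Vd = 282/32.8 = 8.59756 mg/L
AUC = C0/ke = 8.59756/0.087
AUC = 98.82 mg*hr/L


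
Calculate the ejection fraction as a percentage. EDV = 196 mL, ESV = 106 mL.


SV = EDV - ESV = 196 - 106 = 90 mL
EF = SV/EDV * 100 = 90/196 * 100
EF = 45.92%


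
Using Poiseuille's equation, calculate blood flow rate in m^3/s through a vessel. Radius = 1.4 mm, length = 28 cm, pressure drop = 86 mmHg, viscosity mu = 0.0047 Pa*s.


Q = pi*r^4*dP / (8*mu*L)
r = 0.0014 m, L = 0.28 m
dP = 86 mmHg = 11465.692 Pa
Q = 1.3144e-05 m^3/s


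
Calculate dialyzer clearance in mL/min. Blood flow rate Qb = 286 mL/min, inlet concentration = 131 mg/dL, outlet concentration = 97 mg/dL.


K = Qb * (Cb_in - Cb_out) / Cb_in
K = 286 * (131 - 97) / 131
K = 74.23 mL/min


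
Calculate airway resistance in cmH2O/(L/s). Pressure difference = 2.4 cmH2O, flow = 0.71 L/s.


R = dP / flow
R = 2.4 / 0.71
R = 3.38 cmH2O/(L/s)


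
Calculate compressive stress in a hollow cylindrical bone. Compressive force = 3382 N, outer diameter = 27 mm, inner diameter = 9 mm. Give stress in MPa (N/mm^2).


A = pi*(r_o^2 - r_i^2)
r_o = 13.5 mm, r_i = 4.5 mm
A = 508.938 mm^2
sigma = F/A = 3382 / 508.938
sigma = 6.645 MPa


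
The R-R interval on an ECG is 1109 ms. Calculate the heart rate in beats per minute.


HR = 60 / RR_interval(s)
RR = 1109 ms = 1.109 s
HR = 60 / 1.109 = 54.1 bpm


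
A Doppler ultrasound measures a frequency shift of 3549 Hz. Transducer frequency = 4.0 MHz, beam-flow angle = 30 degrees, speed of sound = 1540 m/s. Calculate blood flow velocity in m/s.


v = fd * c / (2 * f0 * cos(theta))
v = 3549 * 1540 / (2 * 4.0000e+06 * cos(30))
v = 0.7889 m/s


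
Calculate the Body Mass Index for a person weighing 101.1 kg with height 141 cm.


BMI = weight / height^2
height = 141 cm = 1.41 m
BMI = 101.1 / 1.41^2
BMI = 50.85 kg/m^2


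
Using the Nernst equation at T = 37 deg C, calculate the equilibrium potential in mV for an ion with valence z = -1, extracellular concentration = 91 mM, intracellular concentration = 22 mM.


E = (RT/(zF)) * ln(C_out/C_in)
T = 37 + 273.15 = 310.15 K
E = (8.314 * 310.15 / (-1 * 96485)) * ln(91/22)
E = -37.94 mV


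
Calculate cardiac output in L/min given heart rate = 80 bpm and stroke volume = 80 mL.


CO = HR * SV
CO = 80 * 80 / 1000
CO = 6.4 L/min


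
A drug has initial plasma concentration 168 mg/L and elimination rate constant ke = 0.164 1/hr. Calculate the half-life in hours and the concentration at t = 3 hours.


t_half = ln(2) / ke = 0.693147 / 0.164 = 4.227 hr
C(t) = C0 * exp(-ke*t) = 168 * exp(-0.164*3)
C(3) = 102.7 mg/L


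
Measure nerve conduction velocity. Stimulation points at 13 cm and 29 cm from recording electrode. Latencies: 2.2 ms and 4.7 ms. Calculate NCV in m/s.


Distance = (29 - 13) / 100 = 0.16 m
dt = (4.7 - 2.2) / 1000 = 0.0025 s
NCV = dist / dt = 64 m/s


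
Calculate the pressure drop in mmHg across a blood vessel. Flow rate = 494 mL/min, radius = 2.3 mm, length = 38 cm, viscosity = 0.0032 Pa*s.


dP = 8*mu*L*Q / (pi*r^4)
Q = 494 mL/min = 8.23333e-06 m^3/s
dP = 911.041 Pa = 911.041 / 133.322 mmHg = 6.833 mmHg


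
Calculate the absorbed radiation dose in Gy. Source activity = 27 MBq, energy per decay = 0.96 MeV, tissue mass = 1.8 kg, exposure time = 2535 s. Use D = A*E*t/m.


A = 27 MBq = 2.7000e+07 Bq
E = 0.96 MeV = 1.53792e-13 J
D = A*E*t/m = 2.7000e+07*1.53792e-13*2535/1.8
D = 0.005848 Gy


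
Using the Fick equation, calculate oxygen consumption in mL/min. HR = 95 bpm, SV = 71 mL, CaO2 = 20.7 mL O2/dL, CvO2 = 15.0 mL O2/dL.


CO = HR*SV = 95*71/1000 = 6.745 L/min
a-v O2 diff = 20.7 - 15.0 = 5.7 mL/dL
VO2 = CO * (CaO2-CvO2) * 10 dL/L
VO2 = 6.745 * 5.7 * 10
VO2 = 384.5 mL/min


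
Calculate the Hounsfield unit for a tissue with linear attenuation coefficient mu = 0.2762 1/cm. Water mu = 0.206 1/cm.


HU = ((mu_tissue - mu_water) / mu_water) * 1000
HU = ((0.2762 - 0.206) / 0.206) * 1000
HU = 340.8


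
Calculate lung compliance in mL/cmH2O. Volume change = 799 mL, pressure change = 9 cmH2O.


C = dV / dP
C = 799 / 9
C = 88.78 mL/cmH2O


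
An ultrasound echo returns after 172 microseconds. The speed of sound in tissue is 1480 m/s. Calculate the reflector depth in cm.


depth = c * t / 2
t = 172 us = 1.7200e-04 s
depth = 1480 * 1.7200e-04 / 2
depth = 0.12728 m = 12.728 cm


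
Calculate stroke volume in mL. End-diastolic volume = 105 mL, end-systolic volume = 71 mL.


SV = EDV - ESV
SV = 105 - 71
SV = 34 mL


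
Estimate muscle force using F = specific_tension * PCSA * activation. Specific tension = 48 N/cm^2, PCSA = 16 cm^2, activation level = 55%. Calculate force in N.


F = sigma * PCSA * activation
F = 48 * 16 * 0.55
F = 422.4 N


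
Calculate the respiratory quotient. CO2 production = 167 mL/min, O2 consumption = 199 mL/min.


RQ = VCO2 / VO2
RQ = 167 / 199
RQ = 0.8392


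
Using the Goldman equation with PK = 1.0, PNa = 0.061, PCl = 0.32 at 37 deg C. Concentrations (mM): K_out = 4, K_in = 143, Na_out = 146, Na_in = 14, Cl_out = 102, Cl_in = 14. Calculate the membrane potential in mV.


Vm = (RT/F)*ln((PK*Ko + PNa*Nao + PCl*Cli)/(PK*Ki + PNa*Nai + PCl*Clo))
Numer = 17.386, Denom = 176.494
Vm = -61.94 mV


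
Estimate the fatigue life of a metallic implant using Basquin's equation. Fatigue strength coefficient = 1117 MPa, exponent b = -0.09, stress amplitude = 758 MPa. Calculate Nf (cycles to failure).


sigma_a = sigma_f' * (2Nf)^b
2Nf = (sigma_a/sigma_f')^(1/b)
2Nf = (758/1117)^(1/-0.09)
2Nf = 74.290447
Nf = 37.15


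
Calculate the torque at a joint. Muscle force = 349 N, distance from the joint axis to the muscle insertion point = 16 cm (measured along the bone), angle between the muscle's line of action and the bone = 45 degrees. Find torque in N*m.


Torque = F * d * sin(theta)   (moment arm = d*sin(theta))
d = 16 cm = 0.16 m
Torque = 349 * 0.16 * sin(45)
Torque = 39.48 N*m


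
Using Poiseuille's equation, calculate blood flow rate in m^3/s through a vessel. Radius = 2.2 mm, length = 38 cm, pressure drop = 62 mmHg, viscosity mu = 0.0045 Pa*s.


Q = pi*r^4*dP / (8*mu*L)
r = 0.0022 m, L = 0.38 m
dP = 62 mmHg = 8265.964 Pa
Q = 4.4468e-05 m^3/s


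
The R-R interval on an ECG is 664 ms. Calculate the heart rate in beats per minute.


HR = 60 / RR_interval(s)
RR = 664 ms = 0.664 s
HR = 60 / 0.664 = 90.36 bpm


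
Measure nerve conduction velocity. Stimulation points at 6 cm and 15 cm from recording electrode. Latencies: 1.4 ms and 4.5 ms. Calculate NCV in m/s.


Distance = (15 - 6) / 100 = 0.09 m
dt = (4.5 - 1.4) / 1000 = 0.0031 s
NCV = dist / dt = 29.03 m/s


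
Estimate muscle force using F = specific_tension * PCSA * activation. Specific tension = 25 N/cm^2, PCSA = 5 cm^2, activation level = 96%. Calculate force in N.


F = sigma * PCSA * activation
F = 25 * 5 * 0.96
F = 120 N


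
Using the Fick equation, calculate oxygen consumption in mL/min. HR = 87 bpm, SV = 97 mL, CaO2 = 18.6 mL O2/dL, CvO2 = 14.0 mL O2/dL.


CO = HR*SV = 87*97/1000 = 8.439 L/min
a-v O2 diff = 18.6 - 14.0 = 4.6 mL/dL
VO2 = CO * (CaO2-CvO2) * 10 dL/L
VO2 = 8.439 * 4.6 * 10
VO2 = 388.2 mL/min


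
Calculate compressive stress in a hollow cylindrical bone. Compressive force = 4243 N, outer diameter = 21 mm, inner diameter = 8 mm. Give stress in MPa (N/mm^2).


A = pi*(r_o^2 - r_i^2)
r_o = 10.5 mm, r_i = 4 mm
A = 296.095 mm^2
sigma = F/A = 4243 / 296.095
sigma = 14.33 MPa


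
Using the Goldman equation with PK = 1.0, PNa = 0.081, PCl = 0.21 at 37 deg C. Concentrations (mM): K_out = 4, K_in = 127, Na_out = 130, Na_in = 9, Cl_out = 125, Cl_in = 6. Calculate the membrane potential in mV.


Vm = (RT/F)*ln((PK*Ko + PNa*Nao + PCl*Cli)/(PK*Ki + PNa*Nai + PCl*Clo))
Numer = 15.79, Denom = 153.979
Vm = -60.87 mV


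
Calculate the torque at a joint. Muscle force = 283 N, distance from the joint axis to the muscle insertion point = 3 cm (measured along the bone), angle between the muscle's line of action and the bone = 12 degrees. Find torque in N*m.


Torque = F * d * sin(theta)   (moment arm = d*sin(theta))
d = 3 cm = 0.03 m
Torque = 283 * 0.03 * sin(12)
Torque = 1.765 N*m


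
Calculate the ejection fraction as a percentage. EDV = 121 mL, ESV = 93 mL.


SV = EDV - ESV = 121 - 93 = 28 mL
EF = SV/EDV * 100 = 28/121 * 100
EF = 23.14%


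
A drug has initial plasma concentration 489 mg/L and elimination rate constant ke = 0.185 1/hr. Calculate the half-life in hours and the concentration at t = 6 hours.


t_half = ln(2) / ke = 0.693147 / 0.185 = 3.747 hr
C(t) = C0 * exp(-ke*t) = 489 * exp(-0.185*6)
C(6) = 161.2 mg/L


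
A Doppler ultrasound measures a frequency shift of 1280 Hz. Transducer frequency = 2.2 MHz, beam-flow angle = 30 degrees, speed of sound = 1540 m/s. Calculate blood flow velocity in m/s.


v = fd * c / (2 * f0 * cos(theta))
v = 1280 * 1540 / (2 * 2.2000e+06 * cos(30))
v = 0.5173 m/s


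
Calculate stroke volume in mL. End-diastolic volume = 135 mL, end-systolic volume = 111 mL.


SV = EDV - ESV
SV = 135 - 111
SV = 24 mL


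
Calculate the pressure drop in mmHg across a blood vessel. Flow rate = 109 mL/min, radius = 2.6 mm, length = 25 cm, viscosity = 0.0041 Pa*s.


dP = 8*mu*L*Q / (pi*r^4)
Q = 109 mL/min = 1.81667e-06 m^3/s
dP = 103.764 Pa = 103.764 / 133.322 mmHg = 0.7783 mmHg


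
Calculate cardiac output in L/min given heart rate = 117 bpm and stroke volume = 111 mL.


CO = HR * SV
CO = 117 * 111 / 1000
CO = 12.99 L/min


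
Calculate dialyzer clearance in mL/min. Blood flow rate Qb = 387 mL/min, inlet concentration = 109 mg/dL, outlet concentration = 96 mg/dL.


K = Qb * (Cb_in - Cb_out) / Cb_in
K = 387 * (109 - 96) / 109
K = 46.16 mL/min


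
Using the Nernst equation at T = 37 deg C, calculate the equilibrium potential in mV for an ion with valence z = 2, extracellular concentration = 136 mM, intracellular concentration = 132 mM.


E = (RT/(zF)) * ln(C_out/C_in)
T = 37 + 273.15 = 310.15 K
E = (8.314 * 310.15 / (2 * 96485)) * ln(136/132)
E = 0.3989 mV


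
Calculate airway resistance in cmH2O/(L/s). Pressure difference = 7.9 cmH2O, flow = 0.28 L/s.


R = dP / flow
R = 7.9 / 0.28
R = 28.21 cmH2O/(L/s)


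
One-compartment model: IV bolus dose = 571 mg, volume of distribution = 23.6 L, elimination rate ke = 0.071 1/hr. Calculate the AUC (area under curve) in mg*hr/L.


C0 = Dose/Vd = 571/23.6 = 24.1949 mg/L
AUC = C0/ke = 24.1949/0.071
AUC = 340.8 mg*hr/L


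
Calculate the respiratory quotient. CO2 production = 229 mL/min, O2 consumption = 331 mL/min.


RQ = VCO2 / VO2
RQ = 229 / 331
RQ = 0.6918


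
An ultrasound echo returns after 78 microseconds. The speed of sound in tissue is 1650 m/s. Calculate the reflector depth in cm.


depth = c * t / 2
t = 78 us = 7.8000e-05 s
depth = 1650 * 7.8000e-05 / 2
depth = 0.06435 m = 6.435 cm


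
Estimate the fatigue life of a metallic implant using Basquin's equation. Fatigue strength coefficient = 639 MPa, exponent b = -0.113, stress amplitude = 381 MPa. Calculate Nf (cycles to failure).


sigma_a = sigma_f' * (2Nf)^b
2Nf = (sigma_a/sigma_f')^(1/b)
2Nf = (381/639)^(1/-0.113)
2Nf = 97.139797
Nf = 48.57


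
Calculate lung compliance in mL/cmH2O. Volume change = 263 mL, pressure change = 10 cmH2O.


C = dV / dP
C = 263 / 10
C = 26.3 mL/cmH2O


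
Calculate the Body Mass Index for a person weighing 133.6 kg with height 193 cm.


BMI = weight / height^2
height = 193 cm = 1.93 m
BMI = 133.6 / 1.93^2
BMI = 35.87 kg/m^2


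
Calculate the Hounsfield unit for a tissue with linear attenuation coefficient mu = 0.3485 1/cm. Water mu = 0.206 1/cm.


HU = ((mu_tissue - mu_water) / mu_water) * 1000
HU = ((0.3485 - 0.206) / 0.206) * 1000
HU = 691.7


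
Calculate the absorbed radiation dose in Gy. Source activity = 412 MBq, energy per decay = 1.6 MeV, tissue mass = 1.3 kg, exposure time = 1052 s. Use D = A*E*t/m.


A = 412 MBq = 4.1200e+08 Bq
E = 1.6 MeV = 2.5632e-13 J
D = A*E*t/m = 4.1200e+08*2.5632e-13*1052/1.3
D = 0.08546 Gy


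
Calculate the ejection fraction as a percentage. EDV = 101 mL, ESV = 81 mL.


SV = EDV - ESV = 101 - 81 = 20 mL
EF = SV/EDV * 100 = 20/101 * 100
EF = 19.8%


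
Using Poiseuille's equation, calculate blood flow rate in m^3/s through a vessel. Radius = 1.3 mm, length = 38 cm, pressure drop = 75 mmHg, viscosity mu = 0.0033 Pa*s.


Q = pi*r^4*dP / (8*mu*L)
r = 0.0013 m, L = 0.38 m
dP = 75 mmHg = 9999.15 Pa
Q = 8.9433e-06 m^3/s


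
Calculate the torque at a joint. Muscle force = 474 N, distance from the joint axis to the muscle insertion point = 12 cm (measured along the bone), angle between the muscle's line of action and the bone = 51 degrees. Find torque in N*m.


Torque = F * d * sin(theta)   (moment arm = d*sin(theta))
d = 12 cm = 0.12 m
Torque = 474 * 0.12 * sin(51)
Torque = 44.2 N*m


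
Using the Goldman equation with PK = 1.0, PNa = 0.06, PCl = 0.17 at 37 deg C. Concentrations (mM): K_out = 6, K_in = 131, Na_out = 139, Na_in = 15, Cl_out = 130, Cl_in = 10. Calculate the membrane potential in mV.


Vm = (RT/F)*ln((PK*Ko + PNa*Nao + PCl*Cli)/(PK*Ki + PNa*Nai + PCl*Clo))
Numer = 16.04, Denom = 154
Vm = -60.45 mV


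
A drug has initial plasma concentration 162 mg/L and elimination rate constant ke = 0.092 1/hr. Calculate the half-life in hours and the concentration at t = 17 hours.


t_half = ln(2) / ke = 0.693147 / 0.092 = 7.534 hr
C(t) = C0 * exp(-ke*t) = 162 * exp(-0.092*17)
C(17) = 33.91 mg/L


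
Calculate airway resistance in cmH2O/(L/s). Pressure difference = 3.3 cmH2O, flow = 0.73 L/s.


R = dP / flow
R = 3.3 / 0.73
R = 4.521 cmH2O/(L/s)


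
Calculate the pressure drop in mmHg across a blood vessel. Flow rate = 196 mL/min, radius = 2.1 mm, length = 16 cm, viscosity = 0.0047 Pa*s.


dP = 8*mu*L*Q / (pi*r^4)
Q = 196 mL/min = 3.26667e-06 m^3/s
dP = 321.652 Pa = 321.652 / 133.322 mmHg = 2.413 mmHg


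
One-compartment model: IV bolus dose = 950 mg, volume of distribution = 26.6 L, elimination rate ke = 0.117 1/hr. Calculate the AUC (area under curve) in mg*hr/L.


C0 = Dose/Vd = 950/26.6 = 35.7143 mg/L
AUC = C0/ke = 35.7143/0.117
AUC = 305.3 mg*hr/L


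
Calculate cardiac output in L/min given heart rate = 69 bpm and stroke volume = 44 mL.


CO = HR * SV
CO = 69 * 44 / 1000
CO = 3.036 L/min


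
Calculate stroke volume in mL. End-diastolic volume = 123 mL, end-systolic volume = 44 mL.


SV = EDV - ESV
SV = 123 - 44
SV = 79 mL


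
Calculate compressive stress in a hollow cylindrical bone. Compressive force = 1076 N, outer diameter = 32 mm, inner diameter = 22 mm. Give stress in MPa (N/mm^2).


A = pi*(r_o^2 - r_i^2)
r_o = 16 mm, r_i = 11 mm
A = 424.115 mm^2
sigma = F/A = 1076 / 424.115
sigma = 2.537 MPa


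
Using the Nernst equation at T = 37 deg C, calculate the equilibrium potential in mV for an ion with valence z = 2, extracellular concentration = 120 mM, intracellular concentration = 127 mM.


E = (RT/(zF)) * ln(C_out/C_in)
T = 37 + 273.15 = 310.15 K
E = (8.314 * 310.15 / (2 * 96485)) * ln(120/127)
E = -0.7576 mV


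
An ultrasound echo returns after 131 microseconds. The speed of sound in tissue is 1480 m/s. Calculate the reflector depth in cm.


depth = c * t / 2
t = 131 us = 1.3100e-04 s
depth = 1480 * 1.3100e-04 / 2
depth = 0.09694 m = 9.694 cm


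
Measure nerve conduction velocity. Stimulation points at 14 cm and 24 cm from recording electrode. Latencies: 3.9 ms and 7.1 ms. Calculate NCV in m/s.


Distance = (24 - 14) / 100 = 0.1 m
dt = (7.1 - 3.9) / 1000 = 0.0032 s
NCV = dist / dt = 31.25 m/s


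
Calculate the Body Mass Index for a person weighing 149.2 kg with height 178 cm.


BMI = weight / height^2
height = 178 cm = 1.78 m
BMI = 149.2 / 1.78^2
BMI = 47.09 kg/m^2


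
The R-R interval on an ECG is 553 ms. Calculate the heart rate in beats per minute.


HR = 60 / RR_interval(s)
RR = 553 ms = 0.553 s
HR = 60 / 0.553 = 108.5 bpm


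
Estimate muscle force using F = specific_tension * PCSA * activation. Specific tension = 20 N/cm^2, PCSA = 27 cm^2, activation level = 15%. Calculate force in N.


F = sigma * PCSA * activation
F = 20 * 27 * 0.15
F = 81 N


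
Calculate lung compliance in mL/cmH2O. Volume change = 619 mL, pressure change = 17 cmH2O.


C = dV / dP
C = 619 / 17
C = 36.41 mL/cmH2O


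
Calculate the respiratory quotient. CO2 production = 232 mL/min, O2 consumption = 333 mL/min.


RQ = VCO2 / VO2
RQ = 232 / 333
RQ = 0.6967


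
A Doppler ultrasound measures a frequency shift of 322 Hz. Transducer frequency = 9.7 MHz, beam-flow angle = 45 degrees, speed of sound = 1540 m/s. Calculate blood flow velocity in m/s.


v = fd * c / (2 * f0 * cos(theta))
v = 322 * 1540 / (2 * 9.7000e+06 * cos(45))
v = 0.03615 m/s


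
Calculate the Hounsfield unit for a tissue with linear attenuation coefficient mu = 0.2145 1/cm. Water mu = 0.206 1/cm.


HU = ((mu_tissue - mu_water) / mu_water) * 1000
HU = ((0.2145 - 0.206) / 0.206) * 1000
HU = 41.26


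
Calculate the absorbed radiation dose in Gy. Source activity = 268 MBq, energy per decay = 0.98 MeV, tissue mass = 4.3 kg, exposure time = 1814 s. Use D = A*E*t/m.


A = 268 MBq = 2.6800e+08 Bq
E = 0.98 MeV = 1.56996e-13 J
D = A*E*t/m = 2.6800e+08*1.56996e-13*1814/4.3
D = 0.01775 Gy


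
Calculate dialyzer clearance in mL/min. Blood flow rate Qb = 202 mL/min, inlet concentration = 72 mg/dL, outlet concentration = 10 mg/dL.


K = Qb * (Cb_in - Cb_out) / Cb_in
K = 202 * (72 - 10) / 72
K = 173.9 mL/min


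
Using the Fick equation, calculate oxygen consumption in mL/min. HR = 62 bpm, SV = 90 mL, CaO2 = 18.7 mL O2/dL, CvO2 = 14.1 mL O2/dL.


CO = HR*SV = 62*90/1000 = 5.58 L/min
a-v O2 diff = 18.7 - 14.1 = 4.6 mL/dL
VO2 = CO * (CaO2-CvO2) * 10 dL/L
VO2 = 5.58 * 4.6 * 10
VO2 = 256.7 mL/min


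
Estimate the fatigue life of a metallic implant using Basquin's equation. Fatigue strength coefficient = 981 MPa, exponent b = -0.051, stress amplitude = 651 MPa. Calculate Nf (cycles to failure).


sigma_a = sigma_f' * (2Nf)^b
2Nf = (sigma_a/sigma_f')^(1/b)
2Nf = (651/981)^(1/-0.051)
2Nf = 3104.0016
Nf = 1552


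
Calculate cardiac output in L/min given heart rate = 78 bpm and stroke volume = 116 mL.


CO = HR * SV
CO = 78 * 116 / 1000
CO = 9.048 L/min


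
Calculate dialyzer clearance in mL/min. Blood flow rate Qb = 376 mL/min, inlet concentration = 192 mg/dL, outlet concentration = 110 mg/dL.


K = Qb * (Cb_in - Cb_out) / Cb_in
K = 376 * (192 - 110) / 192
K = 160.6 mL/min


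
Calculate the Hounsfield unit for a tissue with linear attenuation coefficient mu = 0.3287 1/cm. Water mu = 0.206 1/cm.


HU = ((mu_tissue - mu_water) / mu_water) * 1000
HU = ((0.3287 - 0.206) / 0.206) * 1000
HU = 595.6


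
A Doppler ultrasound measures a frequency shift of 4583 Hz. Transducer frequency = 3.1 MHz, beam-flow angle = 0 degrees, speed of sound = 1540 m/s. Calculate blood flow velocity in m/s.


v = fd * c / (2 * f0 * cos(theta))
v = 4583 * 1540 / (2 * 3.1000e+06 * cos(0))
v = 1.138 m/s


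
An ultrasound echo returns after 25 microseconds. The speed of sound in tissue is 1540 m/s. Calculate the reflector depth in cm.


depth = c * t / 2
t = 25 us = 2.5000e-05 s
depth = 1540 * 2.5000e-05 / 2
depth = 0.01925 m = 1.925 cm


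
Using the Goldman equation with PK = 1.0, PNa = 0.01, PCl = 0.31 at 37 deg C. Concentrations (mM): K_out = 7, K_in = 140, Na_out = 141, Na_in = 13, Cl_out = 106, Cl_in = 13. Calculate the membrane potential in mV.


Vm = (RT/F)*ln((PK*Ko + PNa*Nao + PCl*Cli)/(PK*Ki + PNa*Nai + PCl*Clo))
Numer = 12.44, Denom = 172.99
Vm = -70.35 mV


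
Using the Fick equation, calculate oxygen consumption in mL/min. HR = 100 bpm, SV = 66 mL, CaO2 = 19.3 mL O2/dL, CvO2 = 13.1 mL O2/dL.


CO = HR*SV = 100*66/1000 = 6.6 L/min
a-v O2 diff = 19.3 - 13.1 = 6.2 mL/dL
VO2 = CO * (CaO2-CvO2) * 10 dL/L
VO2 = 6.6 * 6.2 * 10
VO2 = 409.2 mL/min


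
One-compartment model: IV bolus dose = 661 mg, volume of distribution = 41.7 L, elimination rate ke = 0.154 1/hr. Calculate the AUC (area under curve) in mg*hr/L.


C0 = Dose/Vd = 661/41.7 = 15.8513 mg/L
AUC = C0/ke = 15.8513/0.154
AUC = 102.9 mg*hr/L


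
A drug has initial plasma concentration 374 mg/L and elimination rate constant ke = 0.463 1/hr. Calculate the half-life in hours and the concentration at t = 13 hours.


t_half = ln(2) / ke = 0.693147 / 0.463 = 1.497 hr
C(t) = C0 * exp(-ke*t) = 374 * exp(-0.463*13)
C(13) = 0.9096 mg/L


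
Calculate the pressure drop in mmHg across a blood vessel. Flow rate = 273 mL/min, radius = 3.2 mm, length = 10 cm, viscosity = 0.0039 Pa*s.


dP = 8*mu*L*Q / (pi*r^4)
Q = 273 mL/min = 4.55e-06 m^3/s
dP = 43.0939 Pa = 43.0939 / 133.322 mmHg = 0.3232 mmHg


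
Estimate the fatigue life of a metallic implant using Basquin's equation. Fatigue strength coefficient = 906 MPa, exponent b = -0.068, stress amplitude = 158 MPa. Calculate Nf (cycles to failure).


sigma_a = sigma_f' * (2Nf)^b
2Nf = (sigma_a/sigma_f')^(1/b)
2Nf = (158/906)^(1/-0.068)
2Nf = 1.4255647e+11
Nf = 7.1278e+10


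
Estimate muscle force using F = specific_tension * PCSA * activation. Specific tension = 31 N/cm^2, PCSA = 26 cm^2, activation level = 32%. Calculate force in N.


F = sigma * PCSA * activation
F = 31 * 26 * 0.32
F = 257.9 N


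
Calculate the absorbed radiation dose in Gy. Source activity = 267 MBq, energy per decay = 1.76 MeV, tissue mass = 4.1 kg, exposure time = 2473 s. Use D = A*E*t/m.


A = 267 MBq = 2.6700e+08 Bq
E = 1.76 MeV = 2.81952e-13 J
D = A*E*t/m = 2.6700e+08*2.81952e-13*2473/4.1
D = 0.04541 Gy


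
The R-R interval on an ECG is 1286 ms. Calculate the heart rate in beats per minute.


HR = 60 / RR_interval(s)
RR = 1286 ms = 1.286 s
HR = 60 / 1.286 = 46.66 bpm
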